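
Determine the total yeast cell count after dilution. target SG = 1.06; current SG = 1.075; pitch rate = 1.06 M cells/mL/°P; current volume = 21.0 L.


V_w = V·((SG_c−1)/(SG_t−1)−1);  °P = 259 − 259/SG_t;  cells = rate·(V+V_w)·°P
V_w = 21.0·((1.075−1)/(1.06−1)−1) = 5.2500
V_final = 21.0 + 5.2500 = 26.2500
°P = 259 − 259/1.06 = 14.6604
cells = 1.06·26.2500·14.6604

407.9250 billion cells


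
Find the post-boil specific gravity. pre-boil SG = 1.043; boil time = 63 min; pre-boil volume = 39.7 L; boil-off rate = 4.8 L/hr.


V_post = V_pre − rate·(t/60);  SG_post = 1 + (SG_pre−1)·V_pre/V_post
V_post = 39.7 − 4.8·(63/60) = 34.6600
SG_post = 1 + (1.043 − 1)·39.7/34.6600

1.0493


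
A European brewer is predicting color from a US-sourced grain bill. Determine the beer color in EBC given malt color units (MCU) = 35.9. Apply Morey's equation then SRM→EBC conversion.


SRM = 1.4922·MCU^0.6859;  EBC = SRM·1.97
SRM = 1.4922·35.9^0.6859 = 17.3967
EBC = 17.3967·1.97

34.2715 EBC


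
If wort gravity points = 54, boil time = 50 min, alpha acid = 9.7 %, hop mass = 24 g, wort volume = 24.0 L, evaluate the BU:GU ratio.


U = 1.65·0.000125^(GP/1000)·(1−e^(−0.04t))/4.15;  IBU = (α/100)·m·U·1000/V;  BU:GU = IBU/GP
U = 1.65·0.000125^(54/1000)·(1−e^(−0.04·50))/4.15 = 0.2116
IBU = (9.7/100)·24·0.2116·1000/24.0 = 20.5253
BU:GU = 20.5253/54

0.3801


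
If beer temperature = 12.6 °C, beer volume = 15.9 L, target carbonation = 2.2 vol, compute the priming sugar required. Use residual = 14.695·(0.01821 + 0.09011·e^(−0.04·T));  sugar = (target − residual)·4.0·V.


residual = 14.695·(0.01821 + 0.09011·e^(−0.04·12.6)) = 1.0675
sugar = (2.2 − 1.0675)·4.0·15.9

72.0246 g


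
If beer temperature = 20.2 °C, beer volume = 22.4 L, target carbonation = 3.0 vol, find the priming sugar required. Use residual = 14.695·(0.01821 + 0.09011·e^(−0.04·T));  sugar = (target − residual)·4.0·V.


residual = 14.695·(0.01821 + 0.09011·e^(−0.04·20.2)) = 0.8578
sugar = (3.0 − 0.8578)·4.0·22.4

191.9374 g


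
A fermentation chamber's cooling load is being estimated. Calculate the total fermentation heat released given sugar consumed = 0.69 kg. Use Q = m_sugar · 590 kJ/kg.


Q = 0.69 · 590

407.1000 kJ


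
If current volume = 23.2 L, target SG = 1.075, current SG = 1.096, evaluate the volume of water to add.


V_water = V·((SG_curr − 1)/(SG_target − 1) − 1)
V_water = 23.2·((1.096 − 1)/(1.075 − 1) − 1)

6.4960 L


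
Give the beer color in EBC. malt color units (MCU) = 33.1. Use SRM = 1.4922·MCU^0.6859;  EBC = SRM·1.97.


SRM = 1.4922·33.1^0.6859 = 16.4542
EBC = 16.4542·1.97

32.4148 EBC


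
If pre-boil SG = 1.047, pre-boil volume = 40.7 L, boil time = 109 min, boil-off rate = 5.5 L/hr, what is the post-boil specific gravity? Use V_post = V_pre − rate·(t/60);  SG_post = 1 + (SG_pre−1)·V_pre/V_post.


V_post = 40.7 − 5.5·(109/60) = 30.7083
SG_post = 1 + (1.047 − 1)·40.7/30.7083

1.0623


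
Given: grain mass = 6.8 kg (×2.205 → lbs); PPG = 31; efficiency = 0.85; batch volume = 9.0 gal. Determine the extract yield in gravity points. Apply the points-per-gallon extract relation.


points = lbs × PPG × eff / vol
lbs = 6.8 × 2.205 = 14.9940
points = 14.9940 × 31 × 0.85 / 9.0

43.8991 points


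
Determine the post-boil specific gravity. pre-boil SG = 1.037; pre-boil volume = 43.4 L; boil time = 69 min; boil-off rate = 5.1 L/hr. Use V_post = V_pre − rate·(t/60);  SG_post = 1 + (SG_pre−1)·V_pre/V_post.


V_post = 43.4 − 5.1·(69/60) = 37.5350
SG_post = 1 + (1.037 − 1)·43.4/37.5350

1.0428


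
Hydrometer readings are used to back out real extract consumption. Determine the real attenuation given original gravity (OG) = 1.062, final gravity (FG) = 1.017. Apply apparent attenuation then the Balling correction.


AA = (OG−FG)/(OG−1)·100;  RA = AA·0.8192
AA = (1.062 − 1.017)/(1.062 − 1)·100 = 72.5806
RA = 72.5806·0.8192

59.4581 %


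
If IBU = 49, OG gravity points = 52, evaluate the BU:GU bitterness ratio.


BU:GU = IBU / OG_points
BU:GU = 49 / 52

0.9423


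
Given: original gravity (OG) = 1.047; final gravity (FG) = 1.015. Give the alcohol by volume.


ABV = (OG − FG) · 131.25
ABV = (1.047 − 1.015) · 131.25

4.2000 % ABV


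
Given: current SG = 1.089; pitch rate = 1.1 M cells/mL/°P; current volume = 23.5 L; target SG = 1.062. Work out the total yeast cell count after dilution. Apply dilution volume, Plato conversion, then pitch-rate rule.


V_w = V·((SG_c−1)/(SG_t−1)−1);  °P = 259 − 259/SG_t;  cells = rate·(V+V_w)·°P
V_w = 23.5·((1.089−1)/(1.062−1)−1) = 10.2339
V_final = 23.5 + 10.2339 = 33.7339
°P = 259 − 259/1.062 = 15.1205
cells = 1.1·33.7339·15.1205

561.0813 billion cells


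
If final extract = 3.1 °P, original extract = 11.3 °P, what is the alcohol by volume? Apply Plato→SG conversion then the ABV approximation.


SG = 259/(259 − P);  ABV = (OG − FG)·131.25
OG = 259/(259 − 11.3) = 1.0456
FG = 259/(259 − 3.1) = 1.0121
ABV = (1.0456 − 1.0121)·131.25

4.3976 % ABV


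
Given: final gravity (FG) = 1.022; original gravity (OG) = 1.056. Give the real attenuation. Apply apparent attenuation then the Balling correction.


AA = (OG−FG)/(OG−1)·100;  RA = AA·0.8192
AA = (1.056 − 1.022)/(1.056 − 1)·100 = 60.7143
RA = 60.7143·0.8192

49.7371 %


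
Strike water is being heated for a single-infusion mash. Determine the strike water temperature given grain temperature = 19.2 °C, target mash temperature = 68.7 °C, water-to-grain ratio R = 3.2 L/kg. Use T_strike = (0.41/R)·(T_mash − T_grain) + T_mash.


T_strike = (0.41/3.2)·(68.7 − 19.2) + 68.7

75.0422 °C


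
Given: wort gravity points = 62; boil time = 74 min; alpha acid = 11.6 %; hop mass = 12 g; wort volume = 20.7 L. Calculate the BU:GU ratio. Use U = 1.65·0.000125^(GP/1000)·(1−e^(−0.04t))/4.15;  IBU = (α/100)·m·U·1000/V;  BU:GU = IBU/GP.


U = 1.65·0.000125^(62/1000)·(1−e^(−0.04·74))/4.15 = 0.2159
IBU = (11.6/100)·12·0.2159·1000/20.7 = 14.5213
BU:GU = 14.5213/62

0.2342


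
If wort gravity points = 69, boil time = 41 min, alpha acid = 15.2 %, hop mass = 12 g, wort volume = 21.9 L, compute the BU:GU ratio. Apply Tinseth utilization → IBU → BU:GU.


U = 1.65·0.000125^(GP/1000)·(1−e^(−0.04t))/4.15;  IBU = (α/100)·m·U·1000/V;  BU:GU = IBU/GP
U = 1.65·0.000125^(69/1000)·(1−e^(−0.04·41))/4.15 = 0.1724
IBU = (15.2/100)·12·0.1724·1000/21.9 = 14.3565
BU:GU = 14.3565/69

0.2081


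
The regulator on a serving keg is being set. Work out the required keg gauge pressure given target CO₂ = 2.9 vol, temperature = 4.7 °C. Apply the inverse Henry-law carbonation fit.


psi = vols/(0.01821 + 0.09011·e^(−0.04·T)) − 14.695
psi = 2.9/(0.01821 + 0.09011·e^(−0.04·4.7)) − 14.695

16.5293 psi


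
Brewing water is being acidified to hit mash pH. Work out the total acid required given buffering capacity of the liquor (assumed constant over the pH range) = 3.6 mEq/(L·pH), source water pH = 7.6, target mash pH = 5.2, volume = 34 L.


acid = buffering capacity · (pH_source − pH_target) · V
acid = 3.6 · (7.6 − 5.2) · 34

293.7600 mEq


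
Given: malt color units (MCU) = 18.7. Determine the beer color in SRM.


SRM = 1.4922 · MCU^0.6859
SRM = 1.4922 · 18.7^0.6859

11.1220 SRM


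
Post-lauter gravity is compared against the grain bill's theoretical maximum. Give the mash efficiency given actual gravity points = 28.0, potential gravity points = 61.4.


efficiency = actual / potential × 100
efficiency = 28.0 / 61.4 × 100

45.6026 %


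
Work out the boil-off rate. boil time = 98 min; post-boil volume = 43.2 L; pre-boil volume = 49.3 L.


rate = (V_pre − V_post) / (t_min/60)
rate = (49.3 − 43.2) / (98/60)

3.7347 L/hr


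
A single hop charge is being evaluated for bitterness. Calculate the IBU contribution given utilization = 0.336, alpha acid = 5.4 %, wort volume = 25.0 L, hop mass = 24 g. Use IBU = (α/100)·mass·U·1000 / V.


IBU = (5.4/100)·24·0.336·1000 / 25.0

17.4182 IBU


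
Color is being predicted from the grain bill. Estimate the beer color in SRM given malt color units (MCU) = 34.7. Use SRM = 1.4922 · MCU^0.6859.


SRM = 1.4922 · 34.7^0.6859

16.9957 SRM


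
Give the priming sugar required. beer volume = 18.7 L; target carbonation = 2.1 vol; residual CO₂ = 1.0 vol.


sugar = (target − residual)·4.0·V
sugar = (2.1 − 1.0)·4.0·18.7

82.2800 g


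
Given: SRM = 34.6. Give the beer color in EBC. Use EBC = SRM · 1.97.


EBC = 34.6 · 1.97

68.1620 EBC


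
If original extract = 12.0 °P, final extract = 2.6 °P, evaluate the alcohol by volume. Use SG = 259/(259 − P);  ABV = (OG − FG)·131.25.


OG = 259/(259 − 12.0) = 1.0486
FG = 259/(259 − 2.6) = 1.0101
ABV = (1.0486 − 1.0101)·131.25

5.0456 % ABV


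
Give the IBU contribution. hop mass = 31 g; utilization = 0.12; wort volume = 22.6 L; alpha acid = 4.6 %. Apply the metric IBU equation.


IBU = (α/100)·mass·U·1000 / V
IBU = (4.6/100)·31·0.12·1000 / 22.6

7.5717 IBU


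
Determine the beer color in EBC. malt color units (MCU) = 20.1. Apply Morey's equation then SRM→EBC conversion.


SRM = 1.4922·MCU^0.6859;  EBC = SRM·1.97
SRM = 1.4922·20.1^0.6859 = 11.6866
EBC = 11.6866·1.97

23.0227 EBC


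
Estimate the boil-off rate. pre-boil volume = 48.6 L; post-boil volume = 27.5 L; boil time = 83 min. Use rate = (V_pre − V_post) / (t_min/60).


rate = (48.6 − 27.5) / (83/60)

15.2530 L/hr


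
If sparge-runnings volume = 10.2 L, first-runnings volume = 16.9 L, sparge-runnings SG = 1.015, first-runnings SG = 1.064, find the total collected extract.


total = Σ (SG_i − 1)·1000·V_i
first = (1.064 − 1)·1000·16.9 = 1081.6000
sparge = (1.015 − 1)·1000·10.2 = 153.0000
total = 1081.6000 + 153.0000

1234.6000 gravity·L


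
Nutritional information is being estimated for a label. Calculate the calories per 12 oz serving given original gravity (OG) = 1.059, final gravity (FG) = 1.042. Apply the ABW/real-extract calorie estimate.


ABW = (OG−FG)·131.25·0.79/FG;  °P = 259 − 259/SG (for OG→OE and FG→AE);  RE = 0.1808·OE + 0.8192·AE;  Cal = (6.9·ABW + 4·(RE−0.1))·FG·3.55
ABW = (1.059 − 1.042)·131.25·0.79/1.042 = 1.6916
OE = 259 − 259/1.059 = 14.4297 °P
AE = 259 − 259/1.042 = 10.4395 °P
RE = 0.1808·14.4297 + 0.8192·10.4395 = 11.1610 °P
Cal = (6.9·1.6916 + 4·(11.1610−0.1))·1.042·3.55

206.8393 kcal


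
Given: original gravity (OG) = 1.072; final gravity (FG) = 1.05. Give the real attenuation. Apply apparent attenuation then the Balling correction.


AA = (OG−FG)/(OG−1)·100;  RA = AA·0.8192
AA = (1.072 − 1.05)/(1.072 − 1)·100 = 30.5556
RA = 30.5556·0.8192

25.0311 %


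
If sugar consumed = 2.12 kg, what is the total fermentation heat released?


Q = m_sugar · 590 kJ/kg
Q = 2.12 · 590

1250.8000 kJ


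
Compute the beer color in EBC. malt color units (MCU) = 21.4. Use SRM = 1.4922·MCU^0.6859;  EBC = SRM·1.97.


SRM = 1.4922·21.4^0.6859 = 12.1999
EBC = 12.1999·1.97

24.0339 EBC


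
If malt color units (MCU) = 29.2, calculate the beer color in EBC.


SRM = 1.4922·MCU^0.6859;  EBC = SRM·1.97
SRM = 1.4922·29.2^0.6859 = 15.0985
EBC = 15.0985·1.97

29.7440 EBC


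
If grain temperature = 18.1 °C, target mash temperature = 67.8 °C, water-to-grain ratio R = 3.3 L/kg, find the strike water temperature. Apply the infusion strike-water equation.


T_strike = (0.41/R)·(T_mash − T_grain) + T_mash
T_strike = (0.41/3.3)·(67.8 − 18.1) + 67.8

73.9748 °C


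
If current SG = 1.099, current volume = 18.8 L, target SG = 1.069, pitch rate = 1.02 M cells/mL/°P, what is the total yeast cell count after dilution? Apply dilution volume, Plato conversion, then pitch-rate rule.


V_w = V·((SG_c−1)/(SG_t−1)−1);  °P = 259 − 259/SG_t;  cells = rate·(V+V_w)·°P
V_w = 18.8·((1.099−1)/(1.069−1)−1) = 8.1739
V_final = 18.8 + 8.1739 = 26.9739
°P = 259 − 259/1.069 = 16.7175
cells = 1.02·26.9739·16.7175

459.9549 billion cells


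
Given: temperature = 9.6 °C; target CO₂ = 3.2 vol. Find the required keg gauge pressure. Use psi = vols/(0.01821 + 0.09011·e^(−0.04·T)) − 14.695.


psi = 3.2/(0.01821 + 0.09011·e^(−0.04·9.6)) − 14.695

25.5127 psi


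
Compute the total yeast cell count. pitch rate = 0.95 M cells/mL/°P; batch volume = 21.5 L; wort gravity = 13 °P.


cells (billions) = rate · V_L · °P
cells = 0.95 · 21.5 · 13

265.5250 billion cells


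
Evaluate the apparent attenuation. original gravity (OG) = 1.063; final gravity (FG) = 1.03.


AA = (OG − FG)/(OG − 1) · 100
AA = (1.063 − 1.03)/(1.063 − 1) · 100

52.3810 %


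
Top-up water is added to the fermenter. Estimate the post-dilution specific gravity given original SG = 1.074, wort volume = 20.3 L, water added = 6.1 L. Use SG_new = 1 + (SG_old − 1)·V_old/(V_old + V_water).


pts = (1.074 − 1)·1000·20.3/(20.3 + 6.1) = 56.9015
SG_new = 1 + 56.9015/1000

1.0569


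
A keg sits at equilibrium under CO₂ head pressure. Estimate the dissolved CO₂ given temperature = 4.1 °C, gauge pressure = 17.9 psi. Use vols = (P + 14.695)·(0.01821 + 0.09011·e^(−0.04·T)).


vols = (17.9 + 14.695)·(0.01821 + 0.09011·e^(−0.04·4.1))

3.0864 volumes


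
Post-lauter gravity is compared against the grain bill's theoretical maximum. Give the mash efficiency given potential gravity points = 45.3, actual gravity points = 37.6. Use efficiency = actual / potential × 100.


efficiency = 37.6 / 45.3 × 100

83.0022 %


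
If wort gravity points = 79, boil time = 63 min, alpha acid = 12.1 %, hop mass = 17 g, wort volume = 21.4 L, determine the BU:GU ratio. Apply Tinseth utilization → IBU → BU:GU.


U = 1.65·0.000125^(GP/1000)·(1−e^(−0.04t))/4.15;  IBU = (α/100)·m·U·1000/V;  BU:GU = IBU/GP
U = 1.65·0.000125^(79/1000)·(1−e^(−0.04·63))/4.15 = 0.1797
IBU = (12.1/100)·17·0.1797·1000/21.4 = 17.2776
BU:GU = 17.2776/79

0.2187


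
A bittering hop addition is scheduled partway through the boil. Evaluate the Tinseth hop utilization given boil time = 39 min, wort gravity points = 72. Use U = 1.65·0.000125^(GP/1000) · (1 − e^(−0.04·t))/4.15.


bigness = 1.65·0.000125^(72/1000) = 0.8639
boil_factor = (1 − e^(−0.04·39))/4.15 = 0.1903
U = 0.8639 · 0.1903

0.1644


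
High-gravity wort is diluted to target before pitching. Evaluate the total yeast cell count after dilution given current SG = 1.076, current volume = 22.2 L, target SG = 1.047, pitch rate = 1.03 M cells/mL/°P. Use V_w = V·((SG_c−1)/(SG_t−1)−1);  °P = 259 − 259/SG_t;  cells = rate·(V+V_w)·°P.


V_w = 22.2·((1.076−1)/(1.047−1)−1) = 13.6979
V_final = 22.2 + 13.6979 = 35.8979
°P = 259 − 259/1.047 = 11.6266
cells = 1.03·35.8979·11.6266

429.8895 billion cells


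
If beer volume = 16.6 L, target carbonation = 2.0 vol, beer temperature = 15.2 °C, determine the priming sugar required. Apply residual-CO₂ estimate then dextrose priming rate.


residual = 14.695·(0.01821 + 0.09011·e^(−0.04·T));  sugar = (target − residual)·4.0·V
residual = 14.695·(0.01821 + 0.09011·e^(−0.04·15.2)) = 0.9885
sugar = (2.0 − 0.9885)·4.0·16.6

67.1620 g


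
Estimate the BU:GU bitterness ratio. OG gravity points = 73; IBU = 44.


BU:GU = IBU / OG_points
BU:GU = 44 / 73

0.6027


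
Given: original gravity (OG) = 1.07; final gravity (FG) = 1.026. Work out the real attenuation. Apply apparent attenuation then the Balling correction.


AA = (OG−FG)/(OG−1)·100;  RA = AA·0.8192
AA = (1.07 − 1.026)/(1.07 − 1)·100 = 62.8571
RA = 62.8571·0.8192

51.4926 %


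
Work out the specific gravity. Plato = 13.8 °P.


SG = 259/(259 − P)
SG = 259/(259 − 13.8)

1.0563


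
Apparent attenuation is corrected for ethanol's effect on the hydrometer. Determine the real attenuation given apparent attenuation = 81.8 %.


RA = AA · 0.8192
RA = 81.8 · 0.8192

67.0106 %


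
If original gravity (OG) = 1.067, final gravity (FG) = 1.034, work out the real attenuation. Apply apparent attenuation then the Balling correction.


AA = (OG−FG)/(OG−1)·100;  RA = AA·0.8192
AA = (1.067 − 1.034)/(1.067 − 1)·100 = 49.2537
RA = 49.2537·0.8192

40.3487 %


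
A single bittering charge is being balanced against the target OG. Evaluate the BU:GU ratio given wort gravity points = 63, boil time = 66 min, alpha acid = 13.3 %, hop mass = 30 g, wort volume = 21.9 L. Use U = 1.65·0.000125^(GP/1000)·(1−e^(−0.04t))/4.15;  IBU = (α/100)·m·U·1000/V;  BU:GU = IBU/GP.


U = 1.65·0.000125^(63/1000)·(1−e^(−0.04·66))/4.15 = 0.2096
IBU = (13.3/100)·30·0.2096·1000/21.9 = 38.1871
BU:GU = 38.1871/63

0.6061


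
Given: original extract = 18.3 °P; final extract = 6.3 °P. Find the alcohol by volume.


SG = 259/(259 − P);  ABV = (OG − FG)·131.25
OG = 259/(259 − 18.3) = 1.0760
FG = 259/(259 − 6.3) = 1.0249
ABV = (1.0760 − 1.0249)·131.25

6.7065 % ABV


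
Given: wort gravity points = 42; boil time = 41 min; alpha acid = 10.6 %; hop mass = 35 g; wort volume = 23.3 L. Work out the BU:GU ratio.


U = 1.65·0.000125^(GP/1000)·(1−e^(−0.04t))/4.15;  IBU = (α/100)·m·U·1000/V;  BU:GU = IBU/GP
U = 1.65·0.000125^(42/1000)·(1−e^(−0.04·41))/4.15 = 0.2197
IBU = (10.6/100)·35·0.2197·1000/23.3 = 34.9840
BU:GU = 34.9840/42

0.8330


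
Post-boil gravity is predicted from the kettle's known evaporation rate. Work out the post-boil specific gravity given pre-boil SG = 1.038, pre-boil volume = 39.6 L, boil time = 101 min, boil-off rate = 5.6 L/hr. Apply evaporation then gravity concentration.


V_post = V_pre − rate·(t/60);  SG_post = 1 + (SG_pre−1)·V_pre/V_post
V_post = 39.6 − 5.6·(101/60) = 30.1733
SG_post = 1 + (1.038 − 1)·39.6/30.1733

1.0499


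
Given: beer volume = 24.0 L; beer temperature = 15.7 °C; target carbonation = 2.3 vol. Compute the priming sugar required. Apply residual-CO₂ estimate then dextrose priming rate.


residual = 14.695·(0.01821 + 0.09011·e^(−0.04·T));  sugar = (target − residual)·4.0·V
residual = 14.695·(0.01821 + 0.09011·e^(−0.04·15.7)) = 0.9742
sugar = (2.3 − 0.9742)·4.0·24.0

127.2722 g


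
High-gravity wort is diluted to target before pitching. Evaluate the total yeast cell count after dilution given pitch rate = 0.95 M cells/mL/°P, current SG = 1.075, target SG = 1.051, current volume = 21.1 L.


V_w = V·((SG_c−1)/(SG_t−1)−1);  °P = 259 − 259/SG_t;  cells = rate·(V+V_w)·°P
V_w = 21.1·((1.075−1)/(1.051−1)−1) = 9.9294
V_final = 21.1 + 9.9294 = 31.0294
°P = 259 − 259/1.051 = 12.5680
cells = 0.95·31.0294·12.5680

370.4797 billion cells


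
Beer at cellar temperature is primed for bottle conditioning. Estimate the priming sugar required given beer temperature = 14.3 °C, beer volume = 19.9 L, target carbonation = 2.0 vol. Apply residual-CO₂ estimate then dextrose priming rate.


residual = 14.695·(0.01821 + 0.09011·e^(−0.04·T));  sugar = (target − residual)·4.0·V
residual = 14.695·(0.01821 + 0.09011·e^(−0.04·14.3)) = 1.0149
sugar = (2.0 − 1.0149)·4.0·19.9

78.4100 g


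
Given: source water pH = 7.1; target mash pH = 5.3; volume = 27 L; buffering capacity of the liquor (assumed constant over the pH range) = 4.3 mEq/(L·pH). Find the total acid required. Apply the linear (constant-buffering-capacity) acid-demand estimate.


acid = buffering capacity · (pH_source − pH_target) · V
acid = 4.3 · (7.1 − 5.3) · 27

208.9800 mEq


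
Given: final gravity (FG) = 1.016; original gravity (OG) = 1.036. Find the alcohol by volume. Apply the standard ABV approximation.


ABV = (OG − FG) · 131.25
ABV = (1.036 − 1.016) · 131.25

2.6250 % ABV


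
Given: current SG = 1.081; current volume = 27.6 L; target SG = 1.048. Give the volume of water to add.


V_water = V·((SG_curr − 1)/(SG_target − 1) − 1)
V_water = 27.6·((1.081 − 1)/(1.048 − 1) − 1)

18.9750 L


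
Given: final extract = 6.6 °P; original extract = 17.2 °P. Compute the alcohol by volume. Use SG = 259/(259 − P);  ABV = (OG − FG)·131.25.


OG = 259/(259 − 17.2) = 1.0711
FG = 259/(259 − 6.6) = 1.0261
ABV = (1.0711 − 1.0261)·131.25

5.9042 % ABV


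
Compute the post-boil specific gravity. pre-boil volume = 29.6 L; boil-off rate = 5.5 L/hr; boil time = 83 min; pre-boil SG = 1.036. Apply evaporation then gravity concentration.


V_post = V_pre − rate·(t/60);  SG_post = 1 + (SG_pre−1)·V_pre/V_post
V_post = 29.6 − 5.5·(83/60) = 21.9917
SG_post = 1 + (1.036 − 1)·29.6/21.9917

1.0485


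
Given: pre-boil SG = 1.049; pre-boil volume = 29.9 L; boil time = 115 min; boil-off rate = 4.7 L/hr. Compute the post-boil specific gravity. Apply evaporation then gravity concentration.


V_post = V_pre − rate·(t/60);  SG_post = 1 + (SG_pre−1)·V_pre/V_post
V_post = 29.9 − 4.7·(115/60) = 20.8917
SG_post = 1 + (1.049 − 1)·29.9/20.8917

1.0701


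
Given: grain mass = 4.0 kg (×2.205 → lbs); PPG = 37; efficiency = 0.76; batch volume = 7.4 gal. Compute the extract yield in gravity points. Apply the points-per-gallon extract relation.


points = lbs × PPG × eff / vol
lbs = 4.0 × 2.205 = 8.8200
points = 8.8200 × 37 × 0.76 / 7.4

33.5160 points


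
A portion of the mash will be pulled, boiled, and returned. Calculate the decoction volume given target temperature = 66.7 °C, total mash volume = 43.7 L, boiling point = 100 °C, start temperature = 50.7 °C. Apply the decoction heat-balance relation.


V_dec = V_total·(T_target − T_start)/(T_boil − T_start)
V_dec = 43.7·(66.7 − 50.7)/(100 − 50.7)

14.1826 L


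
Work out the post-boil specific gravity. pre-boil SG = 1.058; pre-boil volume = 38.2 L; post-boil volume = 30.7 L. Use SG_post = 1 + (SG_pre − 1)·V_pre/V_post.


pts_pre = (1.058 − 1)·1000 = 58.0000
pts_post = 58.0000·38.2/30.7 = 72.1694
SG_post = 1 + 72.1694/1000

1.0722


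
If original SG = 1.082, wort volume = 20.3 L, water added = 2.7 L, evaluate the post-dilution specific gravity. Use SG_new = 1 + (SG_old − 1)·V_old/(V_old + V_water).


pts = (1.082 − 1)·1000·20.3/(20.3 + 2.7) = 72.3739
SG_new = 1 + 72.3739/1000

1.0724


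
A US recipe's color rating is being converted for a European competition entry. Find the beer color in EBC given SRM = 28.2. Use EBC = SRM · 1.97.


EBC = 28.2 · 1.97

55.5540 EBC


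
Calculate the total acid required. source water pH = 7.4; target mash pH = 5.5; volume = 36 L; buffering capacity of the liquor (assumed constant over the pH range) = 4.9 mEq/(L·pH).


acid = buffering capacity · (pH_source − pH_target) · V
acid = 4.9 · (7.4 − 5.5) · 36

335.1600 mEq


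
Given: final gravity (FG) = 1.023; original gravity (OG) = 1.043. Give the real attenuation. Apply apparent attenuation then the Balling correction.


AA = (OG−FG)/(OG−1)·100;  RA = AA·0.8192
AA = (1.043 − 1.023)/(1.043 − 1)·100 = 46.5116
RA = 46.5116·0.8192

38.1023 %


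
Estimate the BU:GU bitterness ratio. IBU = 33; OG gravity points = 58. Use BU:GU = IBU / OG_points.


BU:GU = 33 / 58

0.5690


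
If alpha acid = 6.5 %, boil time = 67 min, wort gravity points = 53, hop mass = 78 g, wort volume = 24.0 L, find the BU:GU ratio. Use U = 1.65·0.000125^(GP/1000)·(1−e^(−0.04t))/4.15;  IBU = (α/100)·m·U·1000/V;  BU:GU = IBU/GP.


U = 1.65·0.000125^(53/1000)·(1−e^(−0.04·67))/4.15 = 0.2300
IBU = (6.5/100)·78·0.2300·1000/24.0 = 48.5872
BU:GU = 48.5872/53

0.9167


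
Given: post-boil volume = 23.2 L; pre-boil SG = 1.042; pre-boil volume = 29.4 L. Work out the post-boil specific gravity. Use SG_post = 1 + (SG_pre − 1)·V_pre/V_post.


pts_pre = (1.042 − 1)·1000 = 42.0000
pts_post = 42.0000·29.4/23.2 = 53.2241
SG_post = 1 + 53.2241/1000

1.0532


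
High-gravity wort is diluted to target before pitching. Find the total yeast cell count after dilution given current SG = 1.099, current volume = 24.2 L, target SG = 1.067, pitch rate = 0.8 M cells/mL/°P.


V_w = V·((SG_c−1)/(SG_t−1)−1);  °P = 259 − 259/SG_t;  cells = rate·(V+V_w)·°P
V_w = 24.2·((1.099−1)/(1.067−1)−1) = 11.5582
V_final = 24.2 + 11.5582 = 35.7582
°P = 259 − 259/1.067 = 16.2634
cells = 0.8·35.7582·16.2634

465.2388 billion cells


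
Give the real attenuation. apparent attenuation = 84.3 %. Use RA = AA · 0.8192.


RA = 84.3 · 0.8192

69.0586 %


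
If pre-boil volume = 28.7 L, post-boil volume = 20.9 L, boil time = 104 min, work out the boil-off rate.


rate = (V_pre − V_post) / (t_min/60)
rate = (28.7 − 20.9) / (104/60)

4.5000 L/hr


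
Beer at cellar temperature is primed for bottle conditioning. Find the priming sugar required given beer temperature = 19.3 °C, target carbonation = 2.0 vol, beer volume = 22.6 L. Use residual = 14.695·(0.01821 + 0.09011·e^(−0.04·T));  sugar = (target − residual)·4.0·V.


residual = 14.695·(0.01821 + 0.09011·e^(−0.04·19.3)) = 0.8795
sugar = (2.0 − 0.8795)·4.0·22.6

101.2952 g


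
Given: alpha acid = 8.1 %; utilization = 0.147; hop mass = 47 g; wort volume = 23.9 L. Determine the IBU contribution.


IBU = (α/100)·mass·U·1000 / V
IBU = (8.1/100)·47·0.147·1000 / 23.9

23.4154 IBU


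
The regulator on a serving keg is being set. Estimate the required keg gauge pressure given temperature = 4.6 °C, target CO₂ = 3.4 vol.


psi = vols/(0.01821 + 0.09011·e^(−0.04·T)) − 14.695
psi = 3.4/(0.01821 + 0.09011·e^(−0.04·4.6)) − 14.695

21.7952 psi


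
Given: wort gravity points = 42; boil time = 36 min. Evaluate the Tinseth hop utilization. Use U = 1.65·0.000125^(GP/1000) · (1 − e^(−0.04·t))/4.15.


bigness = 1.65·0.000125^(42/1000) = 1.1312
boil_factor = (1 − e^(−0.04·36))/4.15 = 0.1839
U = 1.1312 · 0.1839

0.2080


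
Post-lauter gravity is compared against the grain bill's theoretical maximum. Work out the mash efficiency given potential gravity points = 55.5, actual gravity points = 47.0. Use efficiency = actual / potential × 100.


efficiency = 47.0 / 55.5 × 100

84.6847 %


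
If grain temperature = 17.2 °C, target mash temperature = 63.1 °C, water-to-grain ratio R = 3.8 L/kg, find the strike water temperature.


T_strike = (0.41/R)·(T_mash − T_grain) + T_mash
T_strike = (0.41/3.8)·(63.1 − 17.2) + 63.1

68.0524 °C


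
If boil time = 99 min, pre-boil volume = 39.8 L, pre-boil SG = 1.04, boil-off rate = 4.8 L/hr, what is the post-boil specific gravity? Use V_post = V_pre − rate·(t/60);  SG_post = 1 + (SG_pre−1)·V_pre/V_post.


V_post = 39.8 − 4.8·(99/60) = 31.8800
SG_post = 1 + (1.04 − 1)·39.8/31.8800

1.0499


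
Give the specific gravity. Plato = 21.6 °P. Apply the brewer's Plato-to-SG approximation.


SG = 259/(259 − P)
SG = 259/(259 − 21.6)

1.0910


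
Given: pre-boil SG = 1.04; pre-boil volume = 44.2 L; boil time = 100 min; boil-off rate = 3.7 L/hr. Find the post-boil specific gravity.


V_post = V_pre − rate·(t/60);  SG_post = 1 + (SG_pre−1)·V_pre/V_post
V_post = 44.2 − 3.7·(100/60) = 38.0333
SG_post = 1 + (1.04 − 1)·44.2/38.0333

1.0465


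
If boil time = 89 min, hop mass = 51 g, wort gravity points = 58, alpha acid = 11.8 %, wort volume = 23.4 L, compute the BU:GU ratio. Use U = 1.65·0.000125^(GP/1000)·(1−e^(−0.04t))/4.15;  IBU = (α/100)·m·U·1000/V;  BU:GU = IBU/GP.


U = 1.65·0.000125^(58/1000)·(1−e^(−0.04·89))/4.15 = 0.2294
IBU = (11.8/100)·51·0.2294·1000/23.4 = 58.9879
BU:GU = 58.9879/58

1.0170


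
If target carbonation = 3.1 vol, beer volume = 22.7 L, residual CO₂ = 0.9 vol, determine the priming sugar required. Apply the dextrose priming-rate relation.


sugar = (target − residual)·4.0·V
sugar = (3.1 − 0.9)·4.0·22.7

199.7600 g


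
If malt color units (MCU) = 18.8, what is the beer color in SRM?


SRM = 1.4922 · MCU^0.6859
SRM = 1.4922 · 18.8^0.6859

11.1628 SRM


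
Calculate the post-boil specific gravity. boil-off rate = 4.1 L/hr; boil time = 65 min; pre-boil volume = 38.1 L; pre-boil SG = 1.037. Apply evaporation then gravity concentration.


V_post = V_pre − rate·(t/60);  SG_post = 1 + (SG_pre−1)·V_pre/V_post
V_post = 38.1 − 4.1·(65/60) = 33.6583
SG_post = 1 + (1.037 − 1)·38.1/33.6583

1.0419


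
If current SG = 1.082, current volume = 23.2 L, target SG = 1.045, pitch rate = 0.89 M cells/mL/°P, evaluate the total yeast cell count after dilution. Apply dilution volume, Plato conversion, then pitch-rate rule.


V_w = V·((SG_c−1)/(SG_t−1)−1);  °P = 259 − 259/SG_t;  cells = rate·(V+V_w)·°P
V_w = 23.2·((1.082−1)/(1.045−1)−1) = 19.0756
V_final = 23.2 + 19.0756 = 42.2756
°P = 259 − 259/1.045 = 11.1531
cells = 0.89·42.2756·11.1531

419.6385 billion cells


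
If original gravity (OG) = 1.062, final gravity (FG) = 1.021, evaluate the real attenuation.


AA = (OG−FG)/(OG−1)·100;  RA = AA·0.8192
AA = (1.062 − 1.021)/(1.062 − 1)·100 = 66.1290
RA = 66.1290·0.8192

54.1729 %


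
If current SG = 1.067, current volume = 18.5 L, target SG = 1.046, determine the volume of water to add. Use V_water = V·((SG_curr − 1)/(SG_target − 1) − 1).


V_water = 18.5·((1.067 − 1)/(1.046 − 1) − 1)

8.4457 L


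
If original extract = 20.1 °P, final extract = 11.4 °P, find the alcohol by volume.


SG = 259/(259 − P);  ABV = (OG − FG)·131.25
OG = 259/(259 − 20.1) = 1.0841
FG = 259/(259 − 11.4) = 1.0460
ABV = (1.0841 − 1.0460)·131.25

4.9998 % ABV


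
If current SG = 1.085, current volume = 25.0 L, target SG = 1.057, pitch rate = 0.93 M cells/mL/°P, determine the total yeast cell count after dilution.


V_w = V·((SG_c−1)/(SG_t−1)−1);  °P = 259 − 259/SG_t;  cells = rate·(V+V_w)·°P
V_w = 25.0·((1.085−1)/(1.057−1)−1) = 12.2807
V_final = 25.0 + 12.2807 = 37.2807
°P = 259 − 259/1.057 = 13.9669
cells = 0.93·37.2807·13.9669

484.2467 billion cells


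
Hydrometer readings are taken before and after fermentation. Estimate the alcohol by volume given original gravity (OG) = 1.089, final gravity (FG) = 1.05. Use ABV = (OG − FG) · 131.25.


ABV = (1.089 − 1.05) · 131.25

5.1187 % ABV


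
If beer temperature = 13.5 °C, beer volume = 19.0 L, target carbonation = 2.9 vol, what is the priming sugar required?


residual = 14.695·(0.01821 + 0.09011·e^(−0.04·T));  sugar = (target − residual)·4.0·V
residual = 14.695·(0.01821 + 0.09011·e^(−0.04·13.5)) = 1.0393
sugar = (2.9 − 1.0393)·4.0·19.0

141.4169 g


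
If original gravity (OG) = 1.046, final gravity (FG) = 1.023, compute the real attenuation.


AA = (OG−FG)/(OG−1)·100;  RA = AA·0.8192
AA = (1.046 − 1.023)/(1.046 − 1)·100 = 50.0000
RA = 50.0000·0.8192

40.9600 %


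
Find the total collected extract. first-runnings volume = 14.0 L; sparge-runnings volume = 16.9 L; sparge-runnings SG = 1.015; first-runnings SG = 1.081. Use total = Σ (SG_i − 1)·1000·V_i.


first = (1.081 − 1)·1000·14.0 = 1134.0000
sparge = (1.015 − 1)·1000·16.9 = 253.5000
total = 1134.0000 + 253.5000

1387.5000 gravity·L


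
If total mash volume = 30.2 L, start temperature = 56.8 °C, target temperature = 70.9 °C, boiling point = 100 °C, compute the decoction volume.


V_dec = V_total·(T_target − T_start)/(T_boil − T_start)
V_dec = 30.2·(70.9 − 56.8)/(100 − 56.8)

9.8569 L


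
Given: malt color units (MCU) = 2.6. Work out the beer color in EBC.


SRM = 1.4922·MCU^0.6859;  EBC = SRM·1.97
SRM = 1.4922·2.6^0.6859 = 2.8738
EBC = 2.8738·1.97

5.6614 EBC


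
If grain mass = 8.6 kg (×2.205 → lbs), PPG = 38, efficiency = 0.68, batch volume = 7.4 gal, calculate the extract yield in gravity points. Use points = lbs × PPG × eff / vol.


lbs = 8.6 × 2.205 = 18.9630
points = 18.9630 × 38 × 0.68 / 7.4

66.2167 points


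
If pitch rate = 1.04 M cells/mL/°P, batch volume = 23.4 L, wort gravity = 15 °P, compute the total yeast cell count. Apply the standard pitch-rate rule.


cells (billions) = rate · V_L · °P
cells = 1.04 · 23.4 · 15

365.0400 billion cells


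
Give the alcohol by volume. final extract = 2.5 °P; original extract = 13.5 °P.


SG = 259/(259 − P);  ABV = (OG − FG)·131.25
OG = 259/(259 − 13.5) = 1.0550
FG = 259/(259 − 2.5) = 1.0097
ABV = (1.0550 − 1.0097)·131.25

5.9382 % ABV


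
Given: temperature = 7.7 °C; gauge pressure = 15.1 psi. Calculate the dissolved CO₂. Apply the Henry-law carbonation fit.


vols = (P + 14.695)·(0.01821 + 0.09011·e^(−0.04·T))
vols = (15.1 + 14.695)·(0.01821 + 0.09011·e^(−0.04·7.7))

2.5157 volumes


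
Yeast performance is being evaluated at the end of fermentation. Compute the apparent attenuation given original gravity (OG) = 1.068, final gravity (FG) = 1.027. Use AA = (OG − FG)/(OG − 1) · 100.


AA = (1.068 − 1.027)/(1.068 − 1) · 100

60.2941 %


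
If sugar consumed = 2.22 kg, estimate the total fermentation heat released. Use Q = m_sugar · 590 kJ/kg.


Q = 2.22 · 590

1309.8000 kJ


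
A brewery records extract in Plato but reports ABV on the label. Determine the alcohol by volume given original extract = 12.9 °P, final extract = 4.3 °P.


SG = 259/(259 − P);  ABV = (OG − FG)·131.25
OG = 259/(259 − 12.9) = 1.0524
FG = 259/(259 − 4.3) = 1.0169
ABV = (1.0524 − 1.0169)·131.25

4.6640 % ABV


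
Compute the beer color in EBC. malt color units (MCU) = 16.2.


SRM = 1.4922·MCU^0.6859;  EBC = SRM·1.97
SRM = 1.4922·16.2^0.6859 = 10.0794
EBC = 10.0794·1.97

19.8564 EBC


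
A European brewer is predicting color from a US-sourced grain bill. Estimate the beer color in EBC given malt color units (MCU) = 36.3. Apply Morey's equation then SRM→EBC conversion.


SRM = 1.4922·MCU^0.6859;  EBC = SRM·1.97
SRM = 1.4922·36.3^0.6859 = 17.5294
EBC = 17.5294·1.97

34.5329 EBC


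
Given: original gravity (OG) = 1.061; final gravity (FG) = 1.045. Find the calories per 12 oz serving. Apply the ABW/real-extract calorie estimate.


ABW = (OG−FG)·131.25·0.79/FG;  °P = 259 − 259/SG (for OG→OE and FG→AE);  RE = 0.1808·OE + 0.8192·AE;  Cal = (6.9·ABW + 4·(RE−0.1))·FG·3.55
ABW = (1.061 − 1.045)·131.25·0.79/1.045 = 1.5876
OE = 259 − 259/1.061 = 14.8907 °P
AE = 259 − 259/1.045 = 11.1531 °P
RE = 0.1808·14.8907 + 0.8192·11.1531 = 11.8289 °P
Cal = (6.9·1.5876 + 4·(11.8289−0.1))·1.045·3.55

214.6818 kcal


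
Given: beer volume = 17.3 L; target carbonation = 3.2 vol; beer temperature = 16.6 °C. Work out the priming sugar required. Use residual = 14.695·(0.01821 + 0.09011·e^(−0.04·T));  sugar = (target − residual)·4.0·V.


residual = 14.695·(0.01821 + 0.09011·e^(−0.04·16.6)) = 0.9493
sugar = (3.2 − 0.9493)·4.0·17.3

155.7511 g


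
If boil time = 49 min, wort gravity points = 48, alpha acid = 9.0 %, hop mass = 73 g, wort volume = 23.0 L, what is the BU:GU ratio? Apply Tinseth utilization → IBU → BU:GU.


U = 1.65·0.000125^(GP/1000)·(1−e^(−0.04t))/4.15;  IBU = (α/100)·m·U·1000/V;  BU:GU = IBU/GP
U = 1.65·0.000125^(48/1000)·(1−e^(−0.04·49))/4.15 = 0.2219
IBU = (9.0/100)·73·0.2219·1000/23.0 = 63.3855
BU:GU = 63.3855/48

1.3205


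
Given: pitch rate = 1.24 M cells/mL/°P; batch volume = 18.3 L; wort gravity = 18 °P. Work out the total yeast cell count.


cells (billions) = rate · V_L · °P
cells = 1.24 · 18.3 · 18

408.4560 billion cells


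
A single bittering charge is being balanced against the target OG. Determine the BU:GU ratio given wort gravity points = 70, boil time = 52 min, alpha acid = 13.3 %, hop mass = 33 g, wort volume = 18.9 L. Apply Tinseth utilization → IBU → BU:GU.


U = 1.65·0.000125^(GP/1000)·(1−e^(−0.04t))/4.15;  IBU = (α/100)·m·U·1000/V;  BU:GU = IBU/GP
U = 1.65·0.000125^(70/1000)·(1−e^(−0.04·52))/4.15 = 0.1855
IBU = (13.3/100)·33·0.1855·1000/18.9 = 43.0691
BU:GU = 43.0691/70

0.6153


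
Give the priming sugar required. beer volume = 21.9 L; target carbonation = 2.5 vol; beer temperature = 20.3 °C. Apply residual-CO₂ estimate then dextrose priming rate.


residual = 14.695·(0.01821 + 0.09011·e^(−0.04·T));  sugar = (target − residual)·4.0·V
residual = 14.695·(0.01821 + 0.09011·e^(−0.04·20.3)) = 0.8555
sugar = (2.5 − 0.8555)·4.0·21.9

144.0595 g


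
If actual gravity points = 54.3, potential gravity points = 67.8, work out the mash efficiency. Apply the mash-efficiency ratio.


efficiency = actual / potential × 100
efficiency = 54.3 / 67.8 × 100

80.0885 %


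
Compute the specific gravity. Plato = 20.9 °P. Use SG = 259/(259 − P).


SG = 259/(259 − 20.9)

1.0878


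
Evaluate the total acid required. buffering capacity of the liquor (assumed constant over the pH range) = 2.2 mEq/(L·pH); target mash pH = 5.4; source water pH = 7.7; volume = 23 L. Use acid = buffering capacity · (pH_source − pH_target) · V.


acid = 2.2 · (7.7 − 5.4) · 23

116.3800 mEq


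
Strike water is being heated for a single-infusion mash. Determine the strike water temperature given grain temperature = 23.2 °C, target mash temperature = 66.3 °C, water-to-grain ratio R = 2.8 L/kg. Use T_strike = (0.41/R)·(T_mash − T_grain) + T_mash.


T_strike = (0.41/2.8)·(66.3 − 23.2) + 66.3

72.6111 °C


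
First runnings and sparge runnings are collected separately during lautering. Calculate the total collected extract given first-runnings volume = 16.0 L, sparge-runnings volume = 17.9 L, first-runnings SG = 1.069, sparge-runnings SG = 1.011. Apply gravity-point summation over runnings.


total = Σ (SG_i − 1)·1000·V_i
first = (1.069 − 1)·1000·16.0 = 1104.0000
sparge = (1.011 − 1)·1000·17.9 = 196.9000
total = 1104.0000 + 196.9000

1300.9000 gravity·L


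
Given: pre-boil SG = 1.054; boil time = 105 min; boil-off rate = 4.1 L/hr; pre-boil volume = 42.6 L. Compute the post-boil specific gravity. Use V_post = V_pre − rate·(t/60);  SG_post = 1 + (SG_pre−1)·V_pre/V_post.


V_post = 42.6 − 4.1·(105/60) = 35.4250
SG_post = 1 + (1.054 − 1)·42.6/35.4250

1.0649


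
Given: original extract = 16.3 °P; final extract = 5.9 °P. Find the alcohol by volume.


SG = 259/(259 − P);  ABV = (OG − FG)·131.25
OG = 259/(259 − 16.3) = 1.0672
FG = 259/(259 − 5.9) = 1.0233
ABV = (1.0672 − 1.0233)·131.25

5.7553 % ABV


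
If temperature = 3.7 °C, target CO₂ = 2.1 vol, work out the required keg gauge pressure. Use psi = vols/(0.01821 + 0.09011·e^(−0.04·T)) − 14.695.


psi = 2.1/(0.01821 + 0.09011·e^(−0.04·3.7)) − 14.695

7.1974 psi


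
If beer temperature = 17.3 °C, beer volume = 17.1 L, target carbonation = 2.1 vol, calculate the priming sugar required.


residual = 14.695·(0.01821 + 0.09011·e^(−0.04·T));  sugar = (target − residual)·4.0·V
residual = 14.695·(0.01821 + 0.09011·e^(−0.04·17.3)) = 0.9304
sugar = (2.1 − 0.9304)·4.0·17.1

79.9980 g


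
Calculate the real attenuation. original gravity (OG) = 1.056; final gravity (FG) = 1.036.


AA = (OG−FG)/(OG−1)·100;  RA = AA·0.8192
AA = (1.056 − 1.036)/(1.056 − 1)·100 = 35.7143
RA = 35.7143·0.8192

29.2571 %


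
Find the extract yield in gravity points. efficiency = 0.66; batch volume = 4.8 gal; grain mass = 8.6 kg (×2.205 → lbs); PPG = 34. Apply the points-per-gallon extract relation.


points = lbs × PPG × eff / vol
lbs = 8.6 × 2.205 = 18.9630
points = 18.9630 × 34 × 0.66 / 4.8

88.6520 points


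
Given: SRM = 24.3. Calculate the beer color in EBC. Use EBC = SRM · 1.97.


EBC = 24.3 · 1.97

47.8710 EBC
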